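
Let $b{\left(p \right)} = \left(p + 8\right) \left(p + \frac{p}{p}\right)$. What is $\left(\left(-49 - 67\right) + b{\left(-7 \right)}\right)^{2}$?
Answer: $14884$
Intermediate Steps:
$b{\left(p \right)} = \left(1 + p\right) \left(8 + p\right)$ ($b{\left(p \right)} = \left(8 + p\right) \left(p + 1\right) = \left(8 + p\right) \left(1 + p\right) = \left(1 + p\right) \left(8 + p\right)$)
$\left(\left(-49 - 67\right) + b{\left(-7 \right)}\right)^{2} = \left(\left(-49 - 67\right) + \left(8 + \left(-7\right)^{2} + 9 \left(-7\right)\right)\right)^{2} = \left(\left(-49 - 67\right) + \left(8 + 49 - 63\right)\right)^{2} = \left(-116 - 6\right)^{2} = \left(-122\right)^{2} = 14884$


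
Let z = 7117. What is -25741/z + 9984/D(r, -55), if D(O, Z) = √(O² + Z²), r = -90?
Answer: -25741/7117 + 9984*√445/2225 ≈ 91.041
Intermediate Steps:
-25741/z + 9984/D(r, -55) = -25741/7117 + 9984/(√((-90)² + (-55)²)) = -25741*1/7117 + 9984/(√(8100 + 3025)) = -25741/7117 + 9984/(√11125) = -25741/7117 + 9984/((5*√445)) = -25741/7117 + 9984*(√445/2225) = -25741/7117 + 9984*√445/2225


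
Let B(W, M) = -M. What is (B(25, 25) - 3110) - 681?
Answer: -3816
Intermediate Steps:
(B(25, 25) - 3110) - 681 = (-1*25 - 3110) - 681 = (-25 - 3110) - 681 = -3135 - 681 = -3816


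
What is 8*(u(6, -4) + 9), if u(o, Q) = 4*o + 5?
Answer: 304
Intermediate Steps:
u(o, Q) = 5 + 4*o
8*(u(6, -4) + 9) = 8*((5 + 4*6) + 9) = 8*((5 + 24) + 9) = 8*(29 + 9) = 8*38 = 304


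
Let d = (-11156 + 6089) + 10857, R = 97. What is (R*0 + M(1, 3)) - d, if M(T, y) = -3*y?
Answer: -5799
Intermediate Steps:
d = 5790 (d = -5067 + 10857 = 5790)
(R*0 + M(1, 3)) - d = (97*0 - 3*3) - 1*5790 = (0 - 9) - 5790 = -9 - 5790 = -5799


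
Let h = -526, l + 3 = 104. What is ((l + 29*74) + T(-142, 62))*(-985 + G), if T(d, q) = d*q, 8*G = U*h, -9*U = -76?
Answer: 90893134/9 ≈ 1.0099e+7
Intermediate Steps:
l = 101 (l = -3 + 104 = 101)
U = 76/9 (U = -⅑*(-76) = 76/9 ≈ 8.4444)
G = -4997/9 (G = ((76/9)*(-526))/8 = (⅛)*(-39976/9) = -4997/9 ≈ -555.22)
((l + 29*74) + T(-142, 62))*(-985 + G) = ((101 + 29*74) - 142*62)*(-985 - 4997/9) = ((101 + 2146) - 8804)*(-13862/9) = (2247 - 8804)*(-13862/9) = -6557*(-13862/9) = 90893134/9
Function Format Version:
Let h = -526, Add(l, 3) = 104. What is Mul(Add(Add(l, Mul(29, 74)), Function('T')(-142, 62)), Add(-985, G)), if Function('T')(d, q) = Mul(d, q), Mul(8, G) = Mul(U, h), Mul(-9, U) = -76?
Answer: Rational(90893134, 9) ≈ 1.0099e+7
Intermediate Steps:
l = 101 (l = Add(-3, 104) = 101)
U = Rational(76, 9) (U = Mul(Rational(-1, 9), -76) = Rational(76, 9) ≈ 8.4444)
G = Rational(-4997, 9) (G = Mul(Rational(1, 8), Mul(Rational(76, 9), -526)) = Mul(Rational(1, 8), Rational(-39976, 9)) = Rational(-4997, 9) ≈ -555.22)
Mul(Add(Add(l, Mul(29, 74)), Function('T')(-142, 62)), Add(-985, G)) = Mul(Add(Add(101, Mul(29, 74)), Mul(-142, 62)), Add(-985, Rational(-4997, 9))) = Mul(Add(Add(101, 2146), -8804), Rational(-13862, 9)) = Mul(Add(2247, -8804), Rational(-13862, 9)) = Mul(-6557, Rational(-13862, 9)) = Rational(90893134, 9)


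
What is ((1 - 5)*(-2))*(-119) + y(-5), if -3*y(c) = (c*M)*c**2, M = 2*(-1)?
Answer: -3106/3 ≈ -1035.3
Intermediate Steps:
M = -2
y(c) = 2*c**3/3 (y(c) = -c*(-2)*c**2/3 = -(-2*c)*c**2/3 = -(-2)*c**3/3 = 2*c**3/3)
((1 - 5)*(-2))*(-119) + y(-5) = ((1 - 5)*(-2))*(-119) + (2/3)*(-5)**3 = -4*(-2)*(-119) + (2/3)*(-125) = 8*(-119) - 250/3 = -952 - 250/3 = -3106/3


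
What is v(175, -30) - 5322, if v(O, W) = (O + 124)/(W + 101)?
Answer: -377563/71 ≈ -5317.8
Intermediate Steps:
v(O, W) = (124 + O)/(101 + W)
v(175, -30) - 5322 = (124 + 175)/(101 - 30) - 5322 = 299/71 - 5322 = -377563/71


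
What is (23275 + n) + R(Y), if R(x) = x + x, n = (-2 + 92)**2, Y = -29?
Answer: 31317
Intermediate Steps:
n = 8100 (n = 90**2 = 8100)
R(x) = 2*x
(23275 + n) + R(Y) = (23275 + 8100) + 2*(-29) = 31375 - 58 = 31317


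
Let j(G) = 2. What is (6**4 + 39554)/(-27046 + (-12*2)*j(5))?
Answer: -1075/713 ≈ -1.5077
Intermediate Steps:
(6**4 + 39554)/(-27046 + (-12*2)*j(5)) = (6**4 + 39554)/(-27046 - 12*2*2) = (1296 + 39554)/(-27046 - 24*2) = 40850/(-27046 - 48) = 40850/(-27094) = 40850*(-1/27094) = -1075/713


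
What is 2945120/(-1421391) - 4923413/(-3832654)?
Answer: -4289531020997/5447699901714 ≈ -0.78740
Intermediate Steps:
2945120/(-1421391) - 4923413/(-3832654) = 2945120*(-1/1421391) - 4923413*(-1/3832654) = -2945120/1421391 + 4923413/3832654 = -4289531020997/5447699901714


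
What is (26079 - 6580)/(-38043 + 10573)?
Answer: -19499/27470 ≈ -0.70983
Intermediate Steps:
(26079 - 6580)/(-38043 + 10573) = 19499/(-27470) = 19499*(-1/27470) = -19499/27470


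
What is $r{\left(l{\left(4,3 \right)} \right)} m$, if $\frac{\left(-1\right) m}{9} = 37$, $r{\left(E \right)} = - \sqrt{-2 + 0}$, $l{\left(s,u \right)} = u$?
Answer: $333 i \sqrt{2} \approx 470.93 i$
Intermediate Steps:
$r{\left(E \right)} = - i \sqrt{2}$ ($r{\left(E \right)} = - \sqrt{-2} = - i \sqrt{2}$)
$m = -333$ ($m = \left(-9\right) 37 = -333$)
$r{\left(l{\left(4,3 \right)} \right)} m = - i \sqrt{2} \left(-333\right) = 333 i \sqrt{2}$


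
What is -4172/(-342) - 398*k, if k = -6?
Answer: 410434/171 ≈ 2400.2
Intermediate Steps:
-4172/(-342) - 398*k = -4172/(-342) - 398*(-6) = -4172*(-1/342) + 2388 = 2086/171 + 2388 = 410434/171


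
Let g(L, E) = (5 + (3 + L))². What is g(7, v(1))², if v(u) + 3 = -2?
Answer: 50625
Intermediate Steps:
v(u) = -5 (v(u) = -3 - 2 = -5)
g(L, E) = (8 + L)²
g(7, v(1))² = ((8 + 7)²)² = (15²)² = 225² = 50625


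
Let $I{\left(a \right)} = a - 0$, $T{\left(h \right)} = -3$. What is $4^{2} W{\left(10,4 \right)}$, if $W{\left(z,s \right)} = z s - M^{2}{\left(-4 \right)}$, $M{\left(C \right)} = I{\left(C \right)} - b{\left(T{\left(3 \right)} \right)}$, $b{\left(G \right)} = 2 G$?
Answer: $576$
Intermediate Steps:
$I{\left(a \right)} = a$ ($I{\left(a \right)} = a + 0 = a$)
$M{\left(C \right)} = 6 + C$ ($M{\left(C \right)} = C - 2 \left(-3\right) = C - -6 = C + 6 = 6 + C$)
$W{\left(z,s \right)} = -4 + s z$ ($W{\left(z,s \right)} = z s - \left(6 - 4\right)^{2} = s z - 2^{2} = s z - 4 = -4 + s z$)
$4^{2} W{\left(10,4 \right)} = 4^{2} \left(-4 + 4 \cdot 10\right) = 16 \left(-4 + 40\right) = 16 \cdot 36 = 576$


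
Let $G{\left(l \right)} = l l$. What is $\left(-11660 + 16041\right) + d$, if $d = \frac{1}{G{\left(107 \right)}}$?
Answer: $\frac{50158070}{11449} \approx 4381.0$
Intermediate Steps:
$G{\left(l \right)} = l^{2}$
$d = \frac{1}{11449}$ ($d = \frac{1}{107^{2}} = \frac{1}{11449} \approx 8.7344 \cdot 10^{-5}$)
$\left(-11660 + 16041\right) + d = \left(-11660 + 16041\right) + \frac{1}{11449} = 4381 + \frac{1}{11449} = \frac{50158070}{11449}$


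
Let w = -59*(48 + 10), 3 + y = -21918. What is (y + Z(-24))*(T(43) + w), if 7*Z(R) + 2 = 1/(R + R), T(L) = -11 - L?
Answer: 6400665557/84 ≈ 7.6198e+7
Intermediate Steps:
y = -21921 (y = -3 - 21918 = -21921)
w = -3422 (w = -59*58 = -3422)
Z(R) = -2/7 + 1/(14*R) (Z(R) = -2/7 + 1/(7*(R + R)) = -2/7 + 1/(7*((2*R))) = -2/7 + (1/(2*R))/7 = -2/7 + 1/(14*R))
(y + Z(-24))*(T(43) + w) = (-21921 + (1/14)*(1 - 4*(-24))/(-24))*((-11 - 1*43) - 3422) = (-21921 + (1/14)*(-1/24)*(1 + 96))*((-11 - 43) - 3422) = (-21921 + (1/14)*(-1/24)*97)*(-54 - 3422) = (-21921 - 97/336)*(-3476) = -7365553/336*(-3476) = 6400665557/84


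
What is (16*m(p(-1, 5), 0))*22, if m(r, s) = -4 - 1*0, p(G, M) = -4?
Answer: -1408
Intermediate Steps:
m(r, s) = -4 (m(r, s) = -4 + 0 = -4)
(16*m(p(-1, 5), 0))*22 = (16*(-4))*22 = -64*22 = -1408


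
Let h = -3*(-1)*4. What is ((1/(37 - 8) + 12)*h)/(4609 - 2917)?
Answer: 349/4089 ≈ 0.085351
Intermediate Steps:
h = 12 (h = 3*4 = 12)
((1/(37 - 8) + 12)*h)/(4609 - 2917) = ((1/(37 - 8) + 12)*12)/(4609 - 2917) = ((1/29 + 12)*12)/1692 = ((1/29 + 12)*12)*(1/1692) = ((349/29)*12)*(1/1692) = (4188/29)*(1/1692) = 349/4089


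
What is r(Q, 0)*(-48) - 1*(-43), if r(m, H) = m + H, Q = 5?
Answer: -197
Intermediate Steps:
r(m, H) = H + m
r(Q, 0)*(-48) - 1*(-43) = (0 + 5)*(-48) - 1*(-43) = 5*(-48) + 43 = -240 + 43 = -197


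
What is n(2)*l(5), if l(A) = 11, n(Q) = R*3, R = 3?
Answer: 99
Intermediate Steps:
n(Q) = 9 (n(Q) = 3*3 = 9)
n(2)*l(5) = 9*11 = 99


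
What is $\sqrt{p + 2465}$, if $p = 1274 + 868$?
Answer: $\sqrt{4607} \approx 67.875$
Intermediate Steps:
$p = 2142$
$\sqrt{p + 2465} = \sqrt{2142 + 2465} = \sqrt{4607}$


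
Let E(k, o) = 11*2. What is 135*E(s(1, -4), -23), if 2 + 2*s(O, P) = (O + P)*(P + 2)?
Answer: 2970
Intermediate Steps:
s(O, P) = -1 + (2 + P)*(O + P)/2 (s(O, P) = -1 + ((O + P)*(P + 2))/2 = -1 + ((O + P)*(2 + P))/2 = -1 + ((2 + P)*(O + P))/2 = -1 + (2 + P)*(O + P)/2)
E(k, o) = 22
135*E(s(1, -4), -23) = 135*22 = 2970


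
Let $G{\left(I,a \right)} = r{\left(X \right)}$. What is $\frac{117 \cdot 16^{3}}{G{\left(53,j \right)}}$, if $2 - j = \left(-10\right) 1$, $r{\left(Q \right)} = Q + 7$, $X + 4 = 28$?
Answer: $\frac{479232}{31} \approx 15459.0$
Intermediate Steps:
$X = 24$ ($X = -4 + 28 = 24$)
$r{\left(Q \right)} = 7 + Q$
$j = 12$ ($j = 2 - \left(-10\right) 1 = 2 - -10 = 2 + 10 = 12$)
$G{\left(I,a \right)} = 31$ ($G{\left(I,a \right)} = 7 + 24 = 31$)
$\frac{117 \cdot 16^{3}}{G{\left(53,j \right)}} = \frac{117 \cdot 16^{3}}{31} = 117 \cdot 4096 \cdot \frac{1}{31} = 479232 \cdot \frac{1}{31} = \frac{479232}{31}$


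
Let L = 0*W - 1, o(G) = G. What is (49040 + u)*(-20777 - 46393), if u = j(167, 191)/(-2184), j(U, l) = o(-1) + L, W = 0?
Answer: -599511068795/182 ≈ -3.2940e+9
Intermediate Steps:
L = -1 (L = 0*0 - 1 = 0 - 1 = -1)
j(U, l) = -2 (j(U, l) = -1 - 1 = -2)
u = 1/1092 (u = -2/(-2184) = -2*(-1/2184) = 1/1092 ≈ 0.00091575)
(49040 + u)*(-20777 - 46393) = (49040 + 1/1092)*(-20777 - 46393) = (53551681/1092)*(-67170) = -599511068795/182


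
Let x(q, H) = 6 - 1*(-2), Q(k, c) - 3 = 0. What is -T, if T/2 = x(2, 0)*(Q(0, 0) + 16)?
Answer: -304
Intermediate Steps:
Q(k, c) = 3 (Q(k, c) = 3 + 0 = 3)
x(q, H) = 8 (x(q, H) = 6 + 2 = 8)
T = 304 (T = 2*(8*(3 + 16)) = 2*(8*19) = 2*152 = 304)
-T = -1*304 = -304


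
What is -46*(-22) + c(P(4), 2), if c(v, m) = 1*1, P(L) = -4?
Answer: 1013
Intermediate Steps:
c(v, m) = 1
-46*(-22) + c(P(4), 2) = -46*(-22) + 1 = 1012 + 1 = 1013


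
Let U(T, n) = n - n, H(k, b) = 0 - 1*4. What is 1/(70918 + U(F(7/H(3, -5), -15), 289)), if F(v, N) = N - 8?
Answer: 1/70918 ≈ 1.4101e-5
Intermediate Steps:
H(k, b) = -4 (H(k, b) = 0 - 4 = -4)
F(v, N) = -8 + N
U(T, n) = 0
1/(70918 + U(F(7/H(3, -5), -15), 289)) = 1/(70918 + 0) = 1/70918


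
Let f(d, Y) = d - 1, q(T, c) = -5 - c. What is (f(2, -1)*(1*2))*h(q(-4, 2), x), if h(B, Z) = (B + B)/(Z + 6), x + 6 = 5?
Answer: -28/5 ≈ -5.6000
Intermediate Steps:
x = -1 (x = -6 + 5 = -1)
h(B, Z) = 2*B/(6 + Z) (h(B, Z) = (2*B)/(6 + Z) = 2*B/(6 + Z))
f(d, Y) = -1 + d
(f(2, -1)*(1*2))*h(q(-4, 2), x) = ((-1 + 2)*(1*2))*(2*(-5 - 1*2)/(6 - 1)) = (1*2)*(2*(-5 - 2)/5) = 2*(2*(-7)*(⅕)) = 2*(-14/5) = -28/5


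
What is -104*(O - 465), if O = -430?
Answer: 93080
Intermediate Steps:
-104*(O - 465) = -104*(-430 - 465) = -104*(-895) = 93080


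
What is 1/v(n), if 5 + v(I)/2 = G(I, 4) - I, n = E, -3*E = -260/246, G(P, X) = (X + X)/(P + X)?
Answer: -296307/2082562 ≈ -0.14228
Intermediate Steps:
G(P, X) = 2*X/(P + X) (G(P, X) = (2*X)/(P + X) = 2*X/(P + X))
E = 130/369 (E = -(-260)/(3*246) = -1/3*(-130/123) = 130/369 ≈ 0.35230)
n = 130/369 ≈ 0.35230
v(I) = -10 - 2*I + 16/(4 + I) (v(I) = -10 + 2*(2*4/(I + 4) - I) = -10 + 2*(2*4/(4 + I) - I) = -10 + 2*(8/(4 + I) - I) = -10 + 2*(-I + 8/(4 + I)) = -10 + (-2*I + 16/(4 + I)) = -10 - 2*I + 16/(4 + I))
1/v(n) = 1/(2*(8 - (4 + 130/369)*(5 + 130/369))/(4 + 130/369)) = 1/(2*(8 - 1*1606/369*1975/369)/(1606/369)) = 1/(2*(369/1606)*(8 - 3171850/136161)) = 1/(2*(369/1606)*(-2082562/136161)) = 1/(-2082562/296307) = -296307/2082562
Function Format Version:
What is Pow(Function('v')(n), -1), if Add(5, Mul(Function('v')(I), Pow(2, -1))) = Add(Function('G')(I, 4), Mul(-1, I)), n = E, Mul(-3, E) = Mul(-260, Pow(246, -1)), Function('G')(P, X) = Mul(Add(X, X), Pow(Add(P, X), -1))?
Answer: Rational(-296307, 2082562) ≈ -0.14228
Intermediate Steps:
Function('G')(P, X) = Mul(2, X, Pow(Add(P, X), -1)) (Function('G')(P, X) = Mul(Mul(2, X), Pow(Add(P, X), -1)) = Mul(2, X, Pow(Add(P, X), -1)))
E = Rational(130, 369) (E = Mul(Rational(-1, 3), Mul(-260, Pow(246, -1))) = Mul(Rational(-1, 3), Mul(-260, Rational(1, 246))) = Mul(Rational(-1, 3), Rational(-130, 123)) = Rational(130, 369) ≈ 0.35230)
n = Rational(130, 369) ≈ 0.35230
Function('v')(I) = Add(-10, Mul(-2, I), Mul(16, Pow(Add(4, I), -1))) (Function('v')(I) = Add(-10, Mul(2, Add(Mul(2, 4, Pow(Add(I, 4), -1)), Mul(-1, I)))) = Add(-10, Mul(2, Add(Mul(2, 4, Pow(Add(4, I), -1)), Mul(-1, I)))) = Add(-10, Mul(2, Add(Mul(8, Pow(Add(4, I), -1)), Mul(-1, I)))) = Add(-10, Mul(2, Add(Mul(-1, I), Mul(8, Pow(Add(4, I), -1))))) = Add(-10, Add(Mul(-2, I), Mul(16, Pow(Add(4, I), -1)))) = Add(-10, Mul(-2, I), Mul(16, Pow(Add(4, I), -1))))
Pow(Function('v')(n), -1) = Pow(Mul(2, Pow(Add(4, Rational(130, 369)), -1), Add(8, Mul(-1, Add(4, Rational(130, 369)), Add(5, Rational(130, 369))))), -1) = Pow(Mul(2, Pow(Rational(1606, 369), -1), Add(8, Mul(-1, Rational(1606, 369), Rational(1975, 369)))), -1) = Pow(Mul(2, Rational(369, 1606), Add(8, Rational(-3171850, 136161))), -1) = Pow(Mul(2, Rational(369, 1606), Rational(-2082562, 136161)), -1) = Pow(Rational(-2082562, 296307), -1) = Rational(-296307, 2082562)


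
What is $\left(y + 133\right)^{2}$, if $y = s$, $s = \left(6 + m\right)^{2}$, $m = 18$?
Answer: $502681$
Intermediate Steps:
$s = 576$ ($s = \left(6 + 18\right)^{2} = 24^{2} = 576$)
$y = 576$
$\left(y + 133\right)^{2} = \left(576 + 133\right)^{2} = 709^{2} = 502681$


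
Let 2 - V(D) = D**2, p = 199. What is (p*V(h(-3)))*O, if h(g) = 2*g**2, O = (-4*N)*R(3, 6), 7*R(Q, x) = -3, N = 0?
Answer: 0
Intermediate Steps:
R(Q, x) = -3/7 (R(Q, x) = (1/7)*(-3) = -3/7)
O = 0 (O = -4*0*(-3/7) = 0*(-3/7) = 0)
V(D) = 2 - D**2
(p*V(h(-3)))*O = (199*(2 - (2*(-3)**2)**2))*0 = (199*(2 - (2*9)**2))*0 = (199*(2 - 1*18**2))*0 = (199*(2 - 1*324))*0 = (199*(2 - 324))*0 = (199*(-322))*0 = -64078*0 = 0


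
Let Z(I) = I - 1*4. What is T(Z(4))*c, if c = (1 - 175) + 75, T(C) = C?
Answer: 0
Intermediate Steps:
Z(I) = -4 + I (Z(I) = I - 4 = -4 + I)
c = -99 (c = -174 + 75 = -99)
T(Z(4))*c = (-4 + 4)*(-99) = 0*(-99) = 0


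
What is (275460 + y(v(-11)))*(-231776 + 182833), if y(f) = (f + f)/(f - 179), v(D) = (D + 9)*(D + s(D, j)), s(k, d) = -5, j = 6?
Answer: -1981827168308/147 ≈ -1.3482e+10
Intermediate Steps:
v(D) = (-5 + D)*(9 + D) (v(D) = (D + 9)*(D - 5) = (9 + D)*(-5 + D) = (-5 + D)*(9 + D))
y(f) = 2*f/(-179 + f) (y(f) = (2*f)/(-179 + f) = 2*f/(-179 + f))
(275460 + y(v(-11)))*(-231776 + 182833) = (275460 + 2*(-45 + (-11)² + 4*(-11))/(-179 + (-45 + (-11)² + 4*(-11))))*(-231776 + 182833) = (275460 + 2*(-45 + 121 - 44)/(-179 + (-45 + 121 - 44)))*(-48943) = (275460 + 2*32/(-179 + 32))*(-48943) = (275460 + 2*32/(-147))*(-48943) = (275460 + 2*32*(-1/147))*(-48943) = (275460 - 64/147)*(-48943) = (40492556/147)*(-48943) = -1981827168308/147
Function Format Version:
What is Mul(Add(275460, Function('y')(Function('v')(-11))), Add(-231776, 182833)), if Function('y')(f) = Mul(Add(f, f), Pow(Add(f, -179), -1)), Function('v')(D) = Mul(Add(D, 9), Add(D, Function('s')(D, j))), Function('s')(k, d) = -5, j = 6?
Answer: Rational(-1981827168308, 147) ≈ -1.3482e+10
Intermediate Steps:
Function('v')(D) = Mul(Add(-5, D), Add(9, D)) (Function('v')(D) = Mul(Add(D, 9), Add(D, -5)) = Mul(Add(9, D), Add(-5, D)) = Mul(Add(-5, D), Add(9, D)))
Function('y')(f) = Mul(2, f, Pow(Add(-179, f), -1)) (Function('y')(f) = Mul(Mul(2, f), Pow(Add(-179, f), -1)) = Mul(2, f, Pow(Add(-179, f), -1)))
Mul(Add(275460, Function('y')(Function('v')(-11))), Add(-231776, 182833)) = Mul(Add(275460, Mul(2, Add(-45, Pow(-11, 2), Mul(4, -11)), Pow(Add(-179, Add(-45, Pow(-11, 2), Mul(4, -11))), -1))), Add(-231776, 182833)) = Mul(Add(275460, Mul(2, Add(-45, 121, -44), Pow(Add(-179, Add(-45, 121, -44)), -1))), -48943) = Mul(Add(275460, Mul(2, 32, Pow(Add(-179, 32), -1))), -48943) = Mul(Add(275460, Mul(2, 32, Pow(-147, -1))), -48943) = Mul(Add(275460, Mul(2, 32, Rational(-1, 147))), -48943) = Mul(Add(275460, Rational(-64, 147)), -48943) = Mul(Rational(40492556, 147), -48943) = Rational(-1981827168308, 147)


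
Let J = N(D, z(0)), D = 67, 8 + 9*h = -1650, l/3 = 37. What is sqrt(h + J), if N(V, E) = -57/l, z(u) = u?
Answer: I*sqrt(2276129)/111 ≈ 13.592*I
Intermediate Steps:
l = 111 (l = 3*37 = 111)
h = -1658/9 (h = -8/9 + (1/9)*(-1650) = -8/9 - 550/3 = -1658/9 ≈ -184.22)
N(V, E) = -19/37 (N(V, E) = -57/111 = -57*1/111 = -19/37)
J = -19/37 ≈ -0.51351
sqrt(h + J) = sqrt(-1658/9 - 19/37) = sqrt(-61517/333) = I*sqrt(2276129)/111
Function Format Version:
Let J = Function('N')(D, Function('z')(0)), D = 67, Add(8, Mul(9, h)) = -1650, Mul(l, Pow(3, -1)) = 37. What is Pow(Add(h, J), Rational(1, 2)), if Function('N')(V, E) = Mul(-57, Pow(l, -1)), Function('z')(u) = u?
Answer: Mul(Rational(1, 111), I, Pow(2276129, Rational(1, 2))) ≈ Mul(13.592, I)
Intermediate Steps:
l = 111 (l = Mul(3, 37) = 111)
h = Rational(-1658, 9) (h = Add(Rational(-8, 9), Mul(Rational(1, 9), -1650)) = Add(Rational(-8, 9), Rational(-550, 3)) = Rational(-1658, 9) ≈ -184.22)
Function('N')(V, E) = Rational(-19, 37) (Function('N')(V, E) = Mul(-57, Pow(111, -1)) = Mul(-57, Rational(1, 111)) = Rational(-19, 37))
J = Rational(-19, 37) ≈ -0.51351
Pow(Add(h, J), Rational(1, 2)) = Pow(Add(Rational(-1658, 9), Rational(-19, 37)), Rational(1, 2)) = Pow(Rational(-61517, 333), Rational(1, 2)) = Mul(Rational(1, 111), I, Pow(2276129, Rational(1, 2)))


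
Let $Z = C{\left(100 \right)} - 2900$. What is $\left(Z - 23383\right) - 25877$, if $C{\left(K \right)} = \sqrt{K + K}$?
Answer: $-52160 + 10 \sqrt{2} \approx -52146.0$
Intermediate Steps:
$C{\left(K \right)} = \sqrt{2} \sqrt{K}$ ($C{\left(K \right)} = \sqrt{2 K} = \sqrt{2} \sqrt{K}$)
$Z = -2900 + 10 \sqrt{2}$ ($Z = \sqrt{2} \sqrt{100} - 2900 = \sqrt{2} \cdot 10 - 2900 = 10 \sqrt{2} - 2900 = -2900 + 10 \sqrt{2} \approx -2885.9$)
$\left(Z - 23383\right) - 25877 = \left(\left(-2900 + 10 \sqrt{2}\right) - 23383\right) - 25877 = \left(-26283 + 10 \sqrt{2}\right) - 25877 = -52160 + 10 \sqrt{2}$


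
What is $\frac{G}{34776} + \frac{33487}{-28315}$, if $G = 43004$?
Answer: $\frac{1896941}{35167230} \approx 0.053941$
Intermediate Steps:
$\frac{G}{34776} + \frac{33487}{-28315} = \frac{43004}{34776} + \frac{33487}{-28315} = 43004 \cdot \frac{1}{34776} + 33487 \left(- \frac{1}{28315}\right) = \frac{10751}{8694} - \frac{33487}{28315} = \frac{1896941}{35167230}$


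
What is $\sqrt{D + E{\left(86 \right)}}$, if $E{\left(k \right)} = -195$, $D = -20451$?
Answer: $3 i \sqrt{2294} \approx 143.69 i$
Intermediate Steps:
$\sqrt{D + E{\left(86 \right)}} = \sqrt{-20451 - 195} = \sqrt{-20646} = 3 i \sqrt{2294}$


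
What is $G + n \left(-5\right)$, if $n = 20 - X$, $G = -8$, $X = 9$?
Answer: $-63$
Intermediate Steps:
$n = 11$ ($n = 20 - 9 = 11$)
$G + n \left(-5\right) = -8 + 11 \left(-5\right) = -8 - 55 = -63$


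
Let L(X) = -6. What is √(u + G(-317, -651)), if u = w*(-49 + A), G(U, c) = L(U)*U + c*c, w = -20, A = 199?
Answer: 3*√46967 ≈ 650.16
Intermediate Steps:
G(U, c) = c² - 6*U (G(U, c) = -6*U + c*c = -6*U + c² = c² - 6*U)
u = -3000 (u = -20*(-49 + 199) = -20*150 = -3000)
√(u + G(-317, -651)) = √(-3000 + ((-651)² - 6*(-317))) = √(-3000 + (423801 + 1902)) = √(-3000 + 425703) = √422703 = 3*√46967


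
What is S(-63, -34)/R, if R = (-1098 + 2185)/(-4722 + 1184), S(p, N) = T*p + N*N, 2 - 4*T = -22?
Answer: -2752564/1087 ≈ -2532.3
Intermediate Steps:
T = 6 (T = ½ - ¼*(-22) = ½ + 11/2 = 6)
S(p, N) = N² + 6*p (S(p, N) = 6*p + N*N = 6*p + N² = N² + 6*p)
R = -1087/3538 (R = 1087/(-3538) = 1087*(-1/3538) = -1087/3538 ≈ -0.30724)
S(-63, -34)/R = ((-34)² + 6*(-63))/(-1087/3538) = (1156 - 378)*(-3538/1087) = 778*(-3538/1087) = -2752564/1087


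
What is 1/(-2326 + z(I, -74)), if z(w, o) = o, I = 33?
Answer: -1/2400 ≈ -0.00041667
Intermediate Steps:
1/(-2326 + z(I, -74)) = 1/(-2326 - 74) = 1/(-2400) = -1/2400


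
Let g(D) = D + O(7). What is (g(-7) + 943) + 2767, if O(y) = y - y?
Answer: 3703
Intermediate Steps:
O(y) = 0
g(D) = D (g(D) = D + 0 = D)
(g(-7) + 943) + 2767 = (-7 + 943) + 2767 = 936 + 2767 = 3703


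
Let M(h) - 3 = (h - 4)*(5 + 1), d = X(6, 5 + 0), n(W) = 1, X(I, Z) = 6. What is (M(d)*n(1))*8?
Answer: 120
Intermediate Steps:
d = 6
M(h) = -21 + 6*h (M(h) = 3 + (h - 4)*(5 + 1) = 3 + (-4 + h)*6 = 3 + (-24 + 6*h) = -21 + 6*h)
(M(d)*n(1))*8 = ((-21 + 6*6)*1)*8 = ((-21 + 36)*1)*8 = (15*1)*8 = 15*8 = 120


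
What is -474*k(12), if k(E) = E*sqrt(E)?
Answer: -11376*sqrt(3) ≈ -19704.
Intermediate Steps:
k(E) = E**(3/2)
-474*k(12) = -11376*sqrt(3)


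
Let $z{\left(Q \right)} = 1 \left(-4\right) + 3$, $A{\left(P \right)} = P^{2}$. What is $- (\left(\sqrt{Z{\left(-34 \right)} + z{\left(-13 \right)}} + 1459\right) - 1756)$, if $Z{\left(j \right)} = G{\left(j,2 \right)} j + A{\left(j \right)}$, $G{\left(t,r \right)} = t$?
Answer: $297 - \sqrt{2311} \approx 248.93$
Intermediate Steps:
$Z{\left(j \right)} = 2 j^{2}$ ($Z{\left(j \right)} = j j + j^{2} = j^{2} + j^{2} = 2 j^{2}$)
$z{\left(Q \right)} = -1$ ($z{\left(Q \right)} = -4 + 3 = -1$)
$- (\left(\sqrt{Z{\left(-34 \right)} + z{\left(-13 \right)}} + 1459\right) - 1756) = - (\left(\sqrt{2 \left(-34\right)^{2} - 1} + 1459\right) - 1756) = - (\left(\sqrt{2 \cdot 1156 - 1} + 1459\right) - 1756) = - (\left(\sqrt{2312 - 1} + 1459\right) - 1756) = - (\left(\sqrt{2311} + 1459\right) - 1756) = - (\left(1459 + \sqrt{2311}\right) - 1756) = - (-297 + \sqrt{2311}) = 297 - \sqrt{2311}$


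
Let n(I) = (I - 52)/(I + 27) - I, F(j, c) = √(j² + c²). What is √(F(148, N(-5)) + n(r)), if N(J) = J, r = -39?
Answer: √(1677 + 36*√21929)/6 ≈ 13.952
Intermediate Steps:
F(j, c) = √(c² + j²)
n(I) = -I + (-52 + I)/(27 + I) (n(I) = (-52 + I)/(27 + I) - I = -I + (-52 + I)/(27 + I))
√(F(148, N(-5)) + n(r)) = √(√((-5)² + 148²) + (-52 - 1*(-39)² - 26*(-39))/(27 - 39)) = √(√(25 + 21904) + (-52 - 1*1521 + 1014)/(-12)) = √(√21929 - (-52 - 1521 + 1014)/12) = √(√21929 - 1/12*(-559)) = √(√21929 + 559/12) = √(559/12 + √21929)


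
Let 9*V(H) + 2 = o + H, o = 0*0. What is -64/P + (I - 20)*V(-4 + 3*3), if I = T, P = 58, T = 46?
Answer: 658/87 ≈ 7.5632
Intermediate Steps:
o = 0
I = 46
V(H) = -2/9 + H/9 (V(H) = -2/9 + (0 + H)/9 = -2/9 + H/9)
-64/P + (I - 20)*V(-4 + 3*3) = -64/58 + (46 - 20)*(-2/9 + (-4 + 3*3)/9) = -64*1/58 + 26*(-2/9 + (-4 + 9)/9) = -32/29 + 26*(-2/9 + (⅑)*5) = -32/29 + 26*(-2/9 + 5/9) = -32/29 + 26*(⅓) = -32/29 + 26/3 = 658/87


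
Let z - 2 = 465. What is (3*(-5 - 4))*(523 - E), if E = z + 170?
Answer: 3078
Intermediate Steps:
z = 467 (z = 2 + 465 = 467)
E = 637 (E = 467 + 170 = 637)
(3*(-5 - 4))*(523 - E) = (3*(-5 - 4))*(523 - 1*637) = (3*(-9))*(523 - 637) = -27*(-114) = 3078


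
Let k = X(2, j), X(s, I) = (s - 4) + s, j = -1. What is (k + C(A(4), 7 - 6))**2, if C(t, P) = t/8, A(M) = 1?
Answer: 1/64 ≈ 0.015625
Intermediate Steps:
C(t, P) = t/8 (C(t, P) = t*(1/8) = t/8)
X(s, I) = -4 + 2*s (X(s, I) = (-4 + s) + s = -4 + 2*s)
k = 0 (k = -4 + 2*2 = -4 + 4 = 0)
(k + C(A(4), 7 - 6))**2 = (0 + (1/8)*1)**2 = (0 + 1/8)**2 = (1/8)**2 = 1/64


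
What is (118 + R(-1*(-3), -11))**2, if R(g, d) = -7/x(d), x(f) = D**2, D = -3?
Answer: 1113025/81 ≈ 13741.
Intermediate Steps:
x(f) = 9 (x(f) = (-3)**2 = 9)
R(g, d) = -7/9
(118 + R(-1*(-3), -11))**2 = (118 - 7/9)**2 = (1055/9)**2 = 1113025/81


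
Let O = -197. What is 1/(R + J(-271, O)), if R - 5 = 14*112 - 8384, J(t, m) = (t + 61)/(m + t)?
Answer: -78/531223 ≈ -0.00014683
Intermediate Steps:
J(t, m) = (61 + t)/(m + t)
R = -6811 (R = 5 + (14*112 - 8384) = 5 + (1568 - 8384) = 5 - 6816 = -6811)
1/(R + J(-271, O)) = 1/(-6811 + (61 - 271)/(-197 - 271)) = 1/(-6811 - 210/(-468)) = 1/(-6811 - 1/468*(-210)) = 1/(-6811 + 35/78) = 1/(-531223/78) = -78/531223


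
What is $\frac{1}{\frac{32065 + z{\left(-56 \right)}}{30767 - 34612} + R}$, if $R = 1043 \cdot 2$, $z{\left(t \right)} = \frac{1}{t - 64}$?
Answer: $\frac{461400}{958632601} \approx 0.00048131$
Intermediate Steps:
$z{\left(t \right)} = \frac{1}{-64 + t}$
$R = 2086$
$\frac{1}{\frac{32065 + z{\left(-56 \right)}}{30767 - 34612} + R} = \frac{1}{\frac{32065 + \frac{1}{-64 - 56}}{30767 - 34612} + 2086} = \frac{1}{\frac{32065 + \frac{1}{-120}}{-3845} + 2086} = \frac{1}{\left(32065 - \frac{1}{120}\right) \left(- \frac{1}{3845}\right) + 2086} = \frac{1}{\frac{3847799}{120} \left(- \frac{1}{3845}\right) + 2086} = \frac{1}{- \frac{3847799}{461400} + 2086} = \frac{1}{\frac{958632601}{461400}} = \frac{461400}{958632601}$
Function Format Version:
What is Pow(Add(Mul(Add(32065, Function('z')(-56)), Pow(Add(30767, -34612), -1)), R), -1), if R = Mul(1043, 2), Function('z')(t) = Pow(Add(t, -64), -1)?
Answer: Rational(461400, 958632601) ≈ 0.00048131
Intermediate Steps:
Function('z')(t) = Pow(Add(-64, t), -1)
R = 2086
Pow(Add(Mul(Add(32065, Function('z')(-56)), Pow(Add(30767, -34612), -1)), R), -1) = Pow(Add(Mul(Add(32065, Pow(Add(-64, -56), -1)), Pow(Add(30767, -34612), -1)), 2086), -1) = Pow(Add(Mul(Add(32065, Pow(-120, -1)), Pow(-3845, -1)), 2086), -1) = Pow(Add(Mul(Add(32065, Rational(-1, 120)), Rational(-1, 3845)), 2086), -1) = Pow(Add(Mul(Rational(3847799, 120), Rational(-1, 3845)), 2086), -1) = Pow(Add(Rational(-3847799, 461400), 2086), -1) = Pow(Rational(958632601, 461400), -1) = Rational(461400, 958632601)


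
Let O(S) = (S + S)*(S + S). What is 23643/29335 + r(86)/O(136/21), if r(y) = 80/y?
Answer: 9466653627/11665473440 ≈ 0.81151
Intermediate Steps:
O(S) = 4*S**2 (O(S) = (2*S)*(2*S) = 4*S**2)
23643/29335 + r(86)/O(136/21) = 23643/29335 + (80/86)/((4*(136/21)**2)) = 23643*(1/29335) + (80*(1/86))/((4*(136*(1/21))**2)) = 23643/29335 + 40/(43*((4*(136/21)**2))) = 23643/29335 + 40/(43*((4*(18496/441)))) = 23643/29335 + 40/(43*(73984/441)) = 23643/29335 + (40/43)*(441/73984) = 23643/29335 + 2205/397664 = 9466653627/11665473440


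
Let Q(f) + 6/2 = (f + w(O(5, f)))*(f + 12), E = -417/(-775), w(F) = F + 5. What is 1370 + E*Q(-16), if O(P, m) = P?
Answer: 1070507/775 ≈ 1381.3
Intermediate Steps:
w(F) = 5 + F
E = 417/775 (E = -417*(-1/775) = 417/775 ≈ 0.53806)
Q(f) = -3 + (10 + f)*(12 + f) (Q(f) = -3 + (f + (5 + 5))*(f + 12) = -3 + (f + 10)*(12 + f) = -3 + (10 + f)*(12 + f))
1370 + E*Q(-16) = 1370 + 417*(117 + (-16)² + 22*(-16))/775 = 1370 + 417*(117 + 256 - 352)/775 = 1370 + (417/775)*21 = 1370 + 8757/775 = 1070507/775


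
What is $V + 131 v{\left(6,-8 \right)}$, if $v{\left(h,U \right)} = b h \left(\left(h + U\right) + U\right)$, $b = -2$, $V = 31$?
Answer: $15751$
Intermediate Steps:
$v{\left(h,U \right)} = - 2 h \left(h + 2 U\right)$ ($v{\left(h,U \right)} = - 2 h \left(\left(h + U\right) + U\right) = - 2 h \left(\left(U + h\right) + U\right) = - 2 h \left(h + 2 U\right)$)
$V + 131 v{\left(6,-8 \right)} = 31 + 131 \left(\left(-2\right) 6 \left(6 + 2 \left(-8\right)\right)\right) = 31 + 131 \left(\left(-2\right) 6 \left(6 - 16\right)\right) = 31 + 131 \left(\left(-2\right) 6 \left(-10\right)\right) = 31 + 131 \cdot 120 = 31 + 15720 = 15751$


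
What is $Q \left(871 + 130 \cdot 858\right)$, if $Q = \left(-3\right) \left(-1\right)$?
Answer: $337233$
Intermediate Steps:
$Q = 3$
$Q \left(871 + 130 \cdot 858\right) = 3 \left(871 + 130 \cdot 858\right) = 3 \left(871 + 111540\right) = 3 \cdot 112411 = 337233$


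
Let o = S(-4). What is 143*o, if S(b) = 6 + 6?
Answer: 1716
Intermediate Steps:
S(b) = 12
o = 12
143*o = 143*12 = 1716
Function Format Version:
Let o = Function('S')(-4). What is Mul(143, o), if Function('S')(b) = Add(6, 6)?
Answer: 1716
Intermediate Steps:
Function('S')(b) = 12
o = 12
Mul(143, o) = Mul(143, 12) = 1716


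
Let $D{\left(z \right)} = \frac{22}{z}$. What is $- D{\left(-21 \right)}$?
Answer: $\frac{22}{21} \approx 1.0476$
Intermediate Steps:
$- D{\left(-21 \right)} = - \frac{22}{-21} = - \frac{22 \left(-1\right)}{21} = \left(-1\right) \left(- \frac{22}{21}\right) = \frac{22}{21}$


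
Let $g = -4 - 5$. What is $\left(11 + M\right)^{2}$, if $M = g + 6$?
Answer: $64$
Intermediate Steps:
$g = -9$ ($g = -4 - 5 = -9$)
$M = -3$ ($M = -9 + 6 = -3$)
$\left(11 + M\right)^{2} = \left(11 - 3\right)^{2} = 8^{2} = 64$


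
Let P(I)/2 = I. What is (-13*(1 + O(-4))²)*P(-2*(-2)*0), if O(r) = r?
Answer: 0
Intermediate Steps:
P(I) = 2*I
(-13*(1 + O(-4))²)*P(-2*(-2)*0) = (-13*(1 - 4)²)*(2*(-2*(-2)*0)) = (-13*(-3)²)*(2*(4*0)) = (-13*9)*(2*0) = -117*0 = 0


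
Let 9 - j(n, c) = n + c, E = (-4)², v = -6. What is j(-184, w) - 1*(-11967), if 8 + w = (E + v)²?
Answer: 12068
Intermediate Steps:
E = 16
w = 92 (w = -8 + (16 - 6)² = -8 + 10² = -8 + 100 = 92)
j(n, c) = 9 - c - n (j(n, c) = 9 - (n + c) = 9 - (c + n) = 9 + (-c - n) = 9 - c - n)
j(-184, w) - 1*(-11967) = (9 - 1*92 - 1*(-184)) - 1*(-11967) = (9 - 92 + 184) + 11967 = 101 + 11967 = 12068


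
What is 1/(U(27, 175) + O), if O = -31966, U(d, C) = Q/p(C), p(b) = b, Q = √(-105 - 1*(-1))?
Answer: -489479375/15646697701302 - 175*I*√26/15646697701302 ≈ -3.1283e-5 - 5.703e-11*I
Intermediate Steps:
Q = 2*I*√26 (Q = √(-105 + 1) = √(-104) = 2*I*√26 ≈ 10.198*I)
U(d, C) = 2*I*√26/C (U(d, C) = (2*I*√26)/C = 2*I*√26/C)
1/(U(27, 175) + O) = 1/(2*I*√26/175 - 31966) = 1/(-31966 + 2*I*√26/175)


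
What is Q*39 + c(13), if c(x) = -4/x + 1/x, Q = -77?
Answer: -39042/13 ≈ -3003.2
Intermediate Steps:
c(x) = -3/x (c(x) = -4/x + 1/x = -3/x)
Q*39 + c(13) = -77*39 - 3/13 = -3003 - 3*1/13 = -3003 - 3/13 = -39042/13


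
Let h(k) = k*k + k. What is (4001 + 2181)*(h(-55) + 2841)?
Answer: 35923602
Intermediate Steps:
h(k) = k + k² (h(k) = k² + k = k + k²)
(4001 + 2181)*(h(-55) + 2841) = (4001 + 2181)*(-55*(1 - 55) + 2841) = 6182*(-55*(-54) + 2841) = 6182*(2970 + 2841) = 6182*5811 = 35923602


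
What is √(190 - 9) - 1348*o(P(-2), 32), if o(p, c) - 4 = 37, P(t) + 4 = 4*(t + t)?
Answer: -55268 + √181 ≈ -55255.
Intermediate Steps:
P(t) = -4 + 8*t (P(t) = -4 + 4*(t + t) = -4 + 4*(2*t) = -4 + 8*t)
o(p, c) = 41 (o(p, c) = 4 + 37 = 41)
√(190 - 9) - 1348*o(P(-2), 32) = √(190 - 9) - 1348*41 = √181 - 55268 = -55268 + √181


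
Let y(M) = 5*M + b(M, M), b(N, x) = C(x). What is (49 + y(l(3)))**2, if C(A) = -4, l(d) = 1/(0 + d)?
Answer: 19600/9 ≈ 2177.8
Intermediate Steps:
l(d) = 1/d
b(N, x) = -4
y(M) = -4 + 5*M (y(M) = 5*M - 4 = -4 + 5*M)
(49 + y(l(3)))**2 = (49 + (-4 + 5/3))**2 = (49 - 7/3)**2 = (140/3)**2 = 19600/9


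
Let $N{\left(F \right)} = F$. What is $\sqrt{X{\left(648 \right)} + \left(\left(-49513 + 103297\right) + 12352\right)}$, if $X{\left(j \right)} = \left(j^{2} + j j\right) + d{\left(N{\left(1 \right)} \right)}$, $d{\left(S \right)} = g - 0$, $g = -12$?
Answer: $2 \sqrt{226483} \approx 951.8$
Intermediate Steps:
$d{\left(S \right)} = -12$ ($d{\left(S \right)} = -12 - 0 = -12 + 0 = -12$)
$X{\left(j \right)} = -12 + 2 j^{2}$ ($X{\left(j \right)} = \left(j^{2} + j j\right) - 12 = \left(j^{2} + j^{2}\right) - 12 = 2 j^{2} - 12 = -12 + 2 j^{2}$)
$\sqrt{X{\left(648 \right)} + \left(\left(-49513 + 103297\right) + 12352\right)} = \sqrt{\left(-12 + 2 \cdot 648^{2}\right) + \left(\left(-49513 + 103297\right) + 12352\right)} = \sqrt{\left(-12 + 2 \cdot 419904\right) + \left(53784 + 12352\right)} = \sqrt{\left(-12 + 839808\right) + 66136} = \sqrt{839796 + 66136} = \sqrt{905932} = 2 \sqrt{226483}$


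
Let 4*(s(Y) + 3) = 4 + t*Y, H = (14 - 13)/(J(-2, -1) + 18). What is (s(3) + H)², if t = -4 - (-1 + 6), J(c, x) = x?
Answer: 349281/4624 ≈ 75.536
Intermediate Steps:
t = -9 (t = -4 - 1*5 = -4 - 5 = -9)
H = 1/17 (H = (14 - 13)/(-1 + 18) = 1/17 ≈ 0.058824)
s(Y) = -2 - 9*Y/4 (s(Y) = -3 + (4 - 9*Y)/4 = -3 + (1 - 9*Y/4) = -2 - 9*Y/4)
(s(3) + H)² = ((-2 - 9/4*3) + 1/17)² = ((-2 - 27/4) + 1/17)² = (-35/4 + 1/17)² = (-591/68)² = 349281/4624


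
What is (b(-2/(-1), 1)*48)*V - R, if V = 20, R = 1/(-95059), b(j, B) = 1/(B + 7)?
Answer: 11407081/95059 ≈ 120.00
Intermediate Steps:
b(j, B) = 1/(7 + B)
R = -1/95059 ≈ -1.0520e-5
(b(-2/(-1), 1)*48)*V - R = (48/(7 + 1))*20 - 1*(-1/95059) = (48/8)*20 + 1/95059 = ((⅛)*48)*20 + 1/95059 = 6*20 + 1/95059 = 120 + 1/95059 = 11407081/95059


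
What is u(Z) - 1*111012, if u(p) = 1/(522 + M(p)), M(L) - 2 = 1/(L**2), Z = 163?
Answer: -1545526466315/13922157 ≈ -1.1101e+5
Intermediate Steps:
M(L) = 2 + L**(-2) (M(L) = 2 + 1/(L**2) = 2 + L**(-2))
u(p) = 1/(524 + p**(-2)) (u(p) = 1/(522 + (2 + p**(-2))) = 1/(524 + p**(-2)))
u(Z) - 1*111012 = 163**2/(1 + 524*163**2) - 1*111012 = 26569/(1 + 524*26569) - 111012 = 26569/(1 + 13922156) - 111012 = 26569/13922157 - 111012 = -1545526466315/13922157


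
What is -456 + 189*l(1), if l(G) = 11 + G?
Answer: 1812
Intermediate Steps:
-456 + 189*l(1) = -456 + 189*(11 + 1) = -456 + 189*12 = -456 + 2268 = 1812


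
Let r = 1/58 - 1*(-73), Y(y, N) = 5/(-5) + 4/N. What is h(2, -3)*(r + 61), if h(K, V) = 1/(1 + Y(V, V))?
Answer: -23319/232 ≈ -100.51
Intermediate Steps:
Y(y, N) = -1 + 4/N (Y(y, N) = 5*(-1/5) + 4/N = -1 + 4/N)
h(K, V) = 1/(1 + (4 - V)/V)
r = 4235/58 (r = 1/58 + 73 = 4235/58 ≈ 73.017)
h(2, -3)*(r + 61) = ((1/4)*(-3))*(4235/58 + 61) = -3/4*7773/58 = -23319/232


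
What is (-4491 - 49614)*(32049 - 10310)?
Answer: -1176188595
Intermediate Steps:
(-4491 - 49614)*(32049 - 10310) = -54105*21739 = -1176188595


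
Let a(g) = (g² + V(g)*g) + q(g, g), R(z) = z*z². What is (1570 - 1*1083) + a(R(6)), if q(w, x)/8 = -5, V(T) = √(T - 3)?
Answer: 47103 + 216*√213 ≈ 50255.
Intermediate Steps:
V(T) = √(-3 + T)
q(w, x) = -40 (q(w, x) = 8*(-5) = -40)
R(z) = z³
a(g) = -40 + g² + g*√(-3 + g) (a(g) = (g² + √(-3 + g)*g) - 40 = (g² + g*√(-3 + g)) - 40 = -40 + g² + g*√(-3 + g))
(1570 - 1*1083) + a(R(6)) = (1570 - 1*1083) + (-40 + (6³)² + 6³*√(-3 + 6³)) = (1570 - 1083) + (-40 + 216² + 216*√(-3 + 216)) = 487 + (-40 + 46656 + 216*√213) = 487 + (46616 + 216*√213) = 47103 + 216*√213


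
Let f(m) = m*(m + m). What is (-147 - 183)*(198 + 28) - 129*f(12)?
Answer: -111732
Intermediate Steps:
f(m) = 2*m² (f(m) = m*(2*m) = 2*m²)
(-147 - 183)*(198 + 28) - 129*f(12) = (-147 - 183)*(198 + 28) - 258*12² = -330*226 - 258*144 = -74580 - 129*288 = -74580 - 37152 = -111732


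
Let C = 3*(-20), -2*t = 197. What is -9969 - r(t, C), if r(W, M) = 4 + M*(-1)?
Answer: -10033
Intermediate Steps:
t = -197/2 (t = -½*197 = -197/2 ≈ -98.500)
C = -60
r(W, M) = 4 - M
-9969 - r(t, C) = -9969 - (4 - 1*(-60)) = -9969 - (4 + 60) = -9969 - 1*64 = -9969 - 64 = -10033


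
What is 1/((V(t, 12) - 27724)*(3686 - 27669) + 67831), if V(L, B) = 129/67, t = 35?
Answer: 67/44550065234 ≈ 1.5039e-9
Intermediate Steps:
V(L, B) = 129/67 (V(L, B) = 129*(1/67) = 129/67)
1/((V(t, 12) - 27724)*(3686 - 27669) + 67831) = 1/((129/67 - 27724)*(3686 - 27669) + 67831) = 1/(-1857379/67*(-23983) + 67831) = 1/(44545520557/67 + 67831) = 1/(44550065234/67) = 67/44550065234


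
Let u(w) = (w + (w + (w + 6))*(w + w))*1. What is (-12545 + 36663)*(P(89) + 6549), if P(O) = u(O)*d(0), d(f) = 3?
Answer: 2534126496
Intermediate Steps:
u(w) = w + 2*w*(6 + 2*w) (u(w) = (w + (w + (6 + w))*(2*w))*1 = (w + (6 + 2*w)*(2*w))*1 = (w + 2*w*(6 + 2*w))*1 = w + 2*w*(6 + 2*w))
P(O) = 3*O*(13 + 4*O) (P(O) = (O*(13 + 4*O))*3 = 3*O*(13 + 4*O))
(-12545 + 36663)*(P(89) + 6549) = (-12545 + 36663)*(3*89*(13 + 4*89) + 6549) = 24118*(3*89*(13 + 356) + 6549) = 24118*(3*89*369 + 6549) = 24118*(98523 + 6549) = 24118*105072 = 2534126496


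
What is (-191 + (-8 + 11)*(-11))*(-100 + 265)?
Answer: -36960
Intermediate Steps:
(-191 + (-8 + 11)*(-11))*(-100 + 265) = (-191 + 3*(-11))*165 = (-191 - 33)*165 = -224*165 = -36960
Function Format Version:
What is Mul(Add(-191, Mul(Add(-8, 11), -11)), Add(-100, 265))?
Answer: -36960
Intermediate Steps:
Mul(Add(-191, Mul(Add(-8, 11), -11)), Add(-100, 265)) = Mul(Add(-191, Mul(3, -11)), 165) = Mul(Add(-191, -33), 165) = Mul(-224, 165) = -36960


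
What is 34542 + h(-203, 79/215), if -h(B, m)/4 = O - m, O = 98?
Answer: 7342566/215 ≈ 34152.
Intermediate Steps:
h(B, m) = -392 + 4*m (h(B, m) = -4*(98 - m) = -392 + 4*m)
34542 + h(-203, 79/215) = 34542 + (-392 + 4*(79/215)) = 34542 + (-392 + 316/215) = 34542 - 83964/215 = 7342566/215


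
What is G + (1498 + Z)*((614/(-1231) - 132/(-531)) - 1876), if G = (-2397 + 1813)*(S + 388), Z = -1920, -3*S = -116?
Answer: 39408803964/72629 ≈ 5.4260e+5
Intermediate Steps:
S = 116/3 (S = -1/3*(-116) = 116/3 ≈ 38.667)
G = -747520/3 (G = (-2397 + 1813)*(116/3 + 388) = -584*1280/3 = -747520/3 ≈ -2.4917e+5)
G + (1498 + Z)*((614/(-1231) - 132/(-531)) - 1876) = -747520/3 + (1498 - 1920)*((614/(-1231) - 132/(-531)) - 1876) = -747520/3 - 422*((614*(-1/1231) - 132*(-1/531)) - 1876) = -747520/3 - 422*((-614/1231 + 44/177) - 1876) = -747520/3 - 422*(-54514/217887 - 1876) = -747520/3 - 422*(-408810526/217887) = -747520/3 + 172518041972/217887 = 39408803964/72629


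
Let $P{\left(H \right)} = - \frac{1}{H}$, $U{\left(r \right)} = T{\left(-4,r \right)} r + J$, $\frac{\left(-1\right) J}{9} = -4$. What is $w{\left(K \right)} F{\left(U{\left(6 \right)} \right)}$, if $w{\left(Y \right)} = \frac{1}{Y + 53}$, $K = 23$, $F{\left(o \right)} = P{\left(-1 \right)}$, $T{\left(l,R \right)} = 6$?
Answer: $\frac{1}{76} \approx 0.013158$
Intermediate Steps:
$J = 36$ ($J = \left(-9\right) \left(-4\right) = 36$)
$U{\left(r \right)} = 36 + 6 r$ ($U{\left(r \right)} = 6 r + 36 = 36 + 6 r$)
$F{\left(o \right)} = 1$ ($F{\left(o \right)} = - \frac{1}{-1} = \left(-1\right) \left(-1\right) = 1$)
$w{\left(Y \right)} = \frac{1}{53 + Y}$
$w{\left(K \right)} F{\left(U{\left(6 \right)} \right)} = \frac{1}{53 + 23} \cdot 1 = \frac{1}{76} \cdot 1 = \frac{1}{76}$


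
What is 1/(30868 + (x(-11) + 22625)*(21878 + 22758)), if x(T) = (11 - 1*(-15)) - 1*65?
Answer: 1/1008179564 ≈ 9.9189e-10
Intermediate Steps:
x(T) = -39 (x(T) = (11 + 15) - 65 = 26 - 65 = -39)
1/(30868 + (x(-11) + 22625)*(21878 + 22758)) = 1/(30868 + (-39 + 22625)*(21878 + 22758)) = 1/(30868 + 22586*44636) = 1/(30868 + 1008148696) = 1/1008179564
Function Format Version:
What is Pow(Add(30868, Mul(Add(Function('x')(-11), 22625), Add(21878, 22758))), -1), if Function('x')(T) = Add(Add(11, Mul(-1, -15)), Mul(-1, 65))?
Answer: Rational(1, 1008179564) ≈ 9.9189e-10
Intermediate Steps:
Function('x')(T) = -39 (Function('x')(T) = Add(Add(11, 15), -65) = Add(26, -65) = -39)
Pow(Add(30868, Mul(Add(Function('x')(-11), 22625), Add(21878, 22758))), -1) = Pow(Add(30868, Mul(Add(-39, 22625), Add(21878, 22758))), -1) = Pow(Add(30868, Mul(22586, 44636)), -1) = Pow(Add(30868, 1008148696), -1) = Pow(1008179564, -1) = Rational(1, 1008179564)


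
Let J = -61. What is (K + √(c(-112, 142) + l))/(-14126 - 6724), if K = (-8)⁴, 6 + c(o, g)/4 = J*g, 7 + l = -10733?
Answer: -2048/10425 - I*√11353/10425 ≈ -0.19645 - 0.010221*I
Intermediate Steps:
l = -10740 (l = -7 - 10733 = -10740)
c(o, g) = -24 - 244*g (c(o, g) = -24 + 4*(-61*g) = -24 - 244*g)
K = 4096
(K + √(c(-112, 142) + l))/(-14126 - 6724) = (4096 + √((-24 - 244*142) - 10740))/(-14126 - 6724) = (4096 + √((-24 - 34648) - 10740))/(-20850) = (4096 + √(-34672 - 10740))*(-1/20850) = (4096 + √(-45412))*(-1/20850) = (4096 + 2*I*√11353)*(-1/20850) = -2048/10425 - I*√11353/10425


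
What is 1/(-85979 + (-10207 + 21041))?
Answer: -1/75145 ≈ -1.3308e-5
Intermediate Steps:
1/(-85979 + (-10207 + 21041)) = 1/(-85979 + 10834) = 1/(-75145) = -1/75145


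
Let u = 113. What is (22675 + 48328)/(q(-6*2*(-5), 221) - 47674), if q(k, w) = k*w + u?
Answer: -71003/34301 ≈ -2.0700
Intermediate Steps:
q(k, w) = 113 + k*w (q(k, w) = k*w + 113 = 113 + k*w)
(22675 + 48328)/(q(-6*2*(-5), 221) - 47674) = (22675 + 48328)/((113 + (-6*2*(-5))*221) - 47674) = 71003/((113 - 12*(-5)*221) - 47674) = 71003/((113 + 60*221) - 47674) = 71003/((113 + 13260) - 47674) = 71003/(13373 - 47674) = 71003/(-34301) = 71003*(-1/34301) = -71003/34301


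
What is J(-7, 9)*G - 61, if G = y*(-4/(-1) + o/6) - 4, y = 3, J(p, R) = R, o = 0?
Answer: 11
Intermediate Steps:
G = 8 (G = 3*(-4/(-1) + 0/6) - 4 = 3*(-4*(-1) + 0*(⅙)) - 4 = 3*(4 + 0) - 4 = 3*4 - 4 = 12 - 4 = 8)
J(-7, 9)*G - 61 = 9*8 - 61 = 72 - 61 = 11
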